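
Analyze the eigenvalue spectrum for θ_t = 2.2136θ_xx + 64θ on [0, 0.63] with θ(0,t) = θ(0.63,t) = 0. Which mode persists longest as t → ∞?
Eigenvalues: λₙ = 2.2136n²π²/0.63² - 64.
First three modes:
  n=1: λ₁ = 2.2136π²/0.63² - 64 ≈ -8.955
  n=2: λ₂ = 8.8544π²/0.63² - 64 ≈ 156.18
  n=3: λ₃ = 19.9224π²/0.63² - 64 ≈ 431.405
Since 2.2136π²/0.63² ≈ 55.045 < 64, λ₁ < 0.
The n=1 mode grows fastest (−λₙ is largest for n=1) → dominates.
Asymptotic: θ ~ c₁ sin(πx/0.63) e^{8.955t} (exponential growth at rate −λ₁ ≈ 8.955).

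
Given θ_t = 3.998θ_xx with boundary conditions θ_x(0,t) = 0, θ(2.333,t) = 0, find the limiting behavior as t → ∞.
θ → 0. Heat escapes through the Dirichlet boundary.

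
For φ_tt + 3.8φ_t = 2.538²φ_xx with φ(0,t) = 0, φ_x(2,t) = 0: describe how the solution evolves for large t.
φ → 0. Damping (γ=3.8) dissipates energy; oscillations decay exponentially.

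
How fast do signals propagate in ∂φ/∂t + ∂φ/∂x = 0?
Speed = 1. Information travels along x - 1t = const (rightward).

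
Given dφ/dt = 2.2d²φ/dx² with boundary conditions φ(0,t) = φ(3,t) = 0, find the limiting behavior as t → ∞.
φ → 0. Heat diffuses out through both boundaries.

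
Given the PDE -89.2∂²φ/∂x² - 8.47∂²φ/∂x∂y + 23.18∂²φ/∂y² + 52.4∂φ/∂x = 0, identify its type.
The second-order coefficients are A = -89.2, B = -8.47, C = 23.18. Since B² - 4AC = 8342.3649 > 0, this is a hyperbolic PDE.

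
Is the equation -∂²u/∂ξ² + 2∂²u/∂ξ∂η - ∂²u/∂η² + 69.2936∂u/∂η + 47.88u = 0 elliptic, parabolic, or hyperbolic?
Computing B² - 4AC with A = -1, B = 2, C = -1: discriminant = 0 (zero). Answer: parabolic.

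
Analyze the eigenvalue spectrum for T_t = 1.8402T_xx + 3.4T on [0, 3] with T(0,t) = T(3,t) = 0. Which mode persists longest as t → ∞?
Eigenvalues: λₙ = 1.8402n²π²/3² - 3.4.
First three modes:
  n=1: λ₁ = 1.8402π²/3² - 3.4 ≈ -1.382
  n=2: λ₂ = 7.3608π²/3² - 3.4 ≈ 4.672
  n=3: λ₃ = 16.5618π²/3² - 3.4 ≈ 14.762
Since 1.8402π²/3² ≈ 2.018 < 3.4, λ₁ < 0.
The n=1 mode grows fastest (−λₙ is largest for n=1) → dominates.
Asymptotic: T ~ c₁ sin(πx/3) e^{1.382t} (exponential growth at rate −λ₁ ≈ 1.382).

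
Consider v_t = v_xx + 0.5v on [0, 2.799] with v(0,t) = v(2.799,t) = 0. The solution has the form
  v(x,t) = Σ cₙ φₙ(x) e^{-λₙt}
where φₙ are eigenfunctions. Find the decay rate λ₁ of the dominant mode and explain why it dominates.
Eigenvalues: λₙ = n²π²/2.799² - 0.5.
First three modes:
  n=1: λ₁ = π²/2.799² - 0.5 ≈ 0.76
  n=2: λ₂ = 4π²/2.799² - 0.5 ≈ 4.539
  n=3: λ₃ = 9π²/2.799² - 0.5 ≈ 10.838
Since π²/2.799² ≈ 1.26 > 0.5, all λₙ > 0.
The n=1 mode decays slowest → dominates as t → ∞.
Asymptotic: v ~ c₁ sin(πx/2.799) e^{-λ₁t} with decay rate λ₁ ≈ 0.76.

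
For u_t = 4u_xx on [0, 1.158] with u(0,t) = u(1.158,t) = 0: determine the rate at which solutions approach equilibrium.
Eigenvalues: λₙ = 4n²π²/1.158².
First three modes:
  n=1: λ₁ = 4π²/1.158² ≈ 29.44
  n=2: λ₂ = 16π²/1.158² ≈ 117.761 (4× faster decay)
  n=3: λ₃ = 36π²/1.158² ≈ 264.963 (9× faster decay)
As t → ∞, higher modes decay exponentially faster. The n=1 mode dominates: u ~ c₁ sin(πx/1.158) e^{-λ₁t}.
Decay rate: λ₁ = 4π²/1.158² ≈ 29.44.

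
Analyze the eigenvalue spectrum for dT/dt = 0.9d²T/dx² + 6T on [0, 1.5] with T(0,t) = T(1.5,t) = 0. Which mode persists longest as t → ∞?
Eigenvalues: λₙ = 0.9n²π²/1.5² - 6.
First three modes:
  n=1: λ₁ = 0.9π²/1.5² - 6 ≈ -2.052
  n=2: λ₂ = 3.6π²/1.5² - 6 ≈ 9.791
  n=3: λ₃ = 8.1π²/1.5² - 6 ≈ 29.531
Since 0.9π²/1.5² ≈ 3.948 < 6, λ₁ < 0.
The n=1 mode grows fastest (−λₙ is largest for n=1) → dominates.
Asymptotic: T ~ c₁ sin(πx/1.5) e^{2.052t} (exponential growth at rate −λ₁ ≈ 2.052).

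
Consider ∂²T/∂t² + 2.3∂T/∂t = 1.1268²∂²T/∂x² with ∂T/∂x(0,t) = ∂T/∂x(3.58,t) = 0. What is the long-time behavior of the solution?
As t → ∞, T → constant (steady state). Damping (γ=2.3) dissipates the nonconstant modes; with Neumann BCs the spatial average obeys M''+γM'=0 and tends to a finite limit.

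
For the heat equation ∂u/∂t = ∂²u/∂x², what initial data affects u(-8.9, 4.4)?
The entire real line. The heat equation has infinite propagation speed: any initial disturbance instantly affects all points (though exponentially small far away).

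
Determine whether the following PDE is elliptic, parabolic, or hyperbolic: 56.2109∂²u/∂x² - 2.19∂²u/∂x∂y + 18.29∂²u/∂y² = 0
Coefficients: A = 56.2109, B = -2.19, C = 18.29. B² - 4AC = -4107.593344, which is negative, so the equation is elliptic.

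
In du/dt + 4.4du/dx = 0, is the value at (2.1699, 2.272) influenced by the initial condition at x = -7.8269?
Yes. The characteristic through (2.1699, 2.272) passes through x = -7.8269.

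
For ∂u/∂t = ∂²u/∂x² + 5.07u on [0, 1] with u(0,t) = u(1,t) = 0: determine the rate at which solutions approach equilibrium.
Eigenvalues: λₙ = n²π²/1² - 5.07.
First three modes:
  n=1: λ₁ = π² - 5.07 ≈ 4.8
  n=2: λ₂ = 4π² - 5.07 ≈ 34.408
  n=3: λ₃ = 9π² - 5.07 ≈ 83.756
Since π² ≈ 9.87 > 5.07, all λₙ > 0.
The n=1 mode decays slowest → dominates as t → ∞.
Asymptotic: u ~ c₁ sin(πx/1) e^{-λ₁t} with decay rate λ₁ ≈ 4.8.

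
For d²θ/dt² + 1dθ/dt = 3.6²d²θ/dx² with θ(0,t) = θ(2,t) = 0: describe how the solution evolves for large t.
θ → 0. Damping (γ=1) dissipates energy; oscillations decay exponentially.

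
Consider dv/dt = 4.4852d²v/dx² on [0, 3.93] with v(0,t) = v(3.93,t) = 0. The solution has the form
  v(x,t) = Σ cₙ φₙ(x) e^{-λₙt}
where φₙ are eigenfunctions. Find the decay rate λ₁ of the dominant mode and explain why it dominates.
Eigenvalues: λₙ = 4.4852n²π²/3.93².
First three modes:
  n=1: λ₁ = 4.4852π²/3.93² ≈ 2.866
  n=2: λ₂ = 17.9408π²/3.93² ≈ 11.465 (4× faster decay)
  n=3: λ₃ = 40.3668π²/3.93² ≈ 25.795 (9× faster decay)
As t → ∞, higher modes decay exponentially faster. The n=1 mode dominates: v ~ c₁ sin(πx/3.93) e^{-λ₁t}.
Decay rate: λ₁ = 4.4852π²/3.93² ≈ 2.866.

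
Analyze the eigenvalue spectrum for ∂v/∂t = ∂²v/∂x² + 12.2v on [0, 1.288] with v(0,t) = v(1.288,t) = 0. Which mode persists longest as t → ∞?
Eigenvalues: λₙ = n²π²/1.288² - 12.2.
First three modes:
  n=1: λ₁ = π²/1.288² - 12.2 ≈ -6.251
  n=2: λ₂ = 4π²/1.288² - 12.2 ≈ 11.597
  n=3: λ₃ = 9π²/1.288² - 12.2 ≈ 41.344
Since π²/1.288² ≈ 5.949 < 12.2, λ₁ < 0.
The n=1 mode grows fastest (−λₙ is largest for n=1) → dominates.
Asymptotic: v ~ c₁ sin(πx/1.288) e^{6.251t} (exponential growth at rate −λ₁ ≈ 6.251).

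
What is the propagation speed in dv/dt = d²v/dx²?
Infinite. The heat equation is parabolic, not hyperbolic, so disturbances propagate instantly.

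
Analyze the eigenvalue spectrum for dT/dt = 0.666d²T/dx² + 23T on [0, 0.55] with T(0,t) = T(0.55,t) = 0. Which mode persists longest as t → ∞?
Eigenvalues: λₙ = 0.666n²π²/0.55² - 23.
First three modes:
  n=1: λ₁ = 0.666π²/0.55² - 23 ≈ -1.271
  n=2: λ₂ = 2.664π²/0.55² - 23 ≈ 63.918
  n=3: λ₃ = 5.994π²/0.55² - 23 ≈ 172.565
Since 0.666π²/0.55² ≈ 21.729 < 23, λ₁ < 0.
The n=1 mode grows fastest (−λₙ is largest for n=1) → dominates.
Asymptotic: T ~ c₁ sin(πx/0.55) e^{1.271t} (exponential growth at rate −λ₁ ≈ 1.271).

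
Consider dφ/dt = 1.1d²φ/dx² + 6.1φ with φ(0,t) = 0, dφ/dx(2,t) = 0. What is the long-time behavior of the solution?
As t → ∞, φ grows unboundedly. Reaction dominates diffusion (r=6.1 > κπ²/(4L²)≈0.68); solution grows exponentially.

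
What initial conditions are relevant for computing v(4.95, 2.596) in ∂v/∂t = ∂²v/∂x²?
The entire real line. The heat equation has infinite propagation speed: any initial disturbance instantly affects all points (though exponentially small far away).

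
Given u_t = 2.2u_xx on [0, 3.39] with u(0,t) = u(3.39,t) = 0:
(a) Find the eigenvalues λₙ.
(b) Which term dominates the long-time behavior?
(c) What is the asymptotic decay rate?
Eigenvalues: λₙ = 2.2n²π²/3.39².
First three modes:
  n=1: λ₁ = 2.2π²/3.39² ≈ 1.889
  n=2: λ₂ = 8.8π²/3.39² ≈ 7.558 (4× faster decay)
  n=3: λ₃ = 19.8π²/3.39² ≈ 17.005 (9× faster decay)
As t → ∞, higher modes decay exponentially faster. The n=1 mode dominates: u ~ c₁ sin(πx/3.39) e^{-λ₁t}.
Decay rate: λ₁ = 2.2π²/3.39² ≈ 1.889.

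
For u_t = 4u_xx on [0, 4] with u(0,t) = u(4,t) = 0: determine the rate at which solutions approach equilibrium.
Eigenvalues: λₙ = 4n²π²/4².
First three modes:
  n=1: λ₁ = 4π²/4² ≈ 2.467
  n=2: λ₂ = 16π²/4² ≈ 9.87 (4× faster decay)
  n=3: λ₃ = 36π²/4² ≈ 22.207 (9× faster decay)
As t → ∞, higher modes decay exponentially faster. The n=1 mode dominates: u ~ c₁ sin(πx/4) e^{-λ₁t}.
Decay rate: λ₁ = 4π²/4² ≈ 2.467.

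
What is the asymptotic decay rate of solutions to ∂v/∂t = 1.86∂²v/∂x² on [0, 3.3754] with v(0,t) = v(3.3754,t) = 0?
Eigenvalues: λₙ = 1.86n²π²/3.3754².
First three modes:
  n=1: λ₁ = 1.86π²/3.3754² ≈ 1.611
  n=2: λ₂ = 7.44π²/3.3754² ≈ 6.445 (4× faster decay)
  n=3: λ₃ = 16.74π²/3.3754² ≈ 14.501 (9× faster decay)
As t → ∞, higher modes decay exponentially faster. The n=1 mode dominates: v ~ c₁ sin(πx/3.3754) e^{-λ₁t}.
Decay rate: λ₁ = 1.86π²/3.3754² ≈ 1.611.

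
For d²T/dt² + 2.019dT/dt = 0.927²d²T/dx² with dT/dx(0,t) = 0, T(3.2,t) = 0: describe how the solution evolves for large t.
T → 0. Damping (γ=2.019) dissipates energy; oscillations decay exponentially.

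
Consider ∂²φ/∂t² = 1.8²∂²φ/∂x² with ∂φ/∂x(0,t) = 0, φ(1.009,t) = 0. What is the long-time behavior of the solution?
As t → ∞, φ oscillates (no decay). Energy is conserved; the solution oscillates indefinitely as standing waves.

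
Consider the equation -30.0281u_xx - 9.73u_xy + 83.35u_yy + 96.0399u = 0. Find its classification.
Hyperbolic. (A = -30.0281, B = -9.73, C = 83.35 gives B² - 4AC = 10106.04144.)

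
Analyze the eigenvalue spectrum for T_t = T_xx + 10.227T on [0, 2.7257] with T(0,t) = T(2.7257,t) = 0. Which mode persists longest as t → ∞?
Eigenvalues: λₙ = n²π²/2.7257² - 10.227.
First three modes:
  n=1: λ₁ = π²/2.7257² - 10.227 ≈ -8.899
  n=2: λ₂ = 4π²/2.7257² - 10.227 ≈ -4.913
  n=3: λ₃ = 9π²/2.7257² - 10.227 ≈ 1.729
Since π²/2.7257² ≈ 1.328 < 10.227, λ₁ < 0.
The n=1 mode grows fastest (−λₙ is largest for n=1) → dominates.
Asymptotic: T ~ c₁ sin(πx/2.7257) e^{8.899t} (exponential growth at rate −λ₁ ≈ 8.899).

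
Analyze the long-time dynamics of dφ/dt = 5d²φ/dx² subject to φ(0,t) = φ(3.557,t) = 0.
Long-time behavior: φ → 0. Heat diffuses out through both boundaries.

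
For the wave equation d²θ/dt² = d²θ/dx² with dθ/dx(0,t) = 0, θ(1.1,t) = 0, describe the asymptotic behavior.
θ oscillates (no decay). Energy is conserved; the solution oscillates indefinitely as standing waves.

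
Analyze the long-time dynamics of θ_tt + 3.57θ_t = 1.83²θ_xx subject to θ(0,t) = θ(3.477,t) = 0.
Long-time behavior: θ → 0. Damping (γ=3.57) dissipates energy; oscillations decay exponentially.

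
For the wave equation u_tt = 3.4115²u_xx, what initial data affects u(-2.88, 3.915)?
Domain of dependence: [-16.2360225, 10.4760225]. Signals travel at speed 3.4115, so data within |x - -2.88| ≤ 3.4115·3.915 = 13.3560225 can reach the point.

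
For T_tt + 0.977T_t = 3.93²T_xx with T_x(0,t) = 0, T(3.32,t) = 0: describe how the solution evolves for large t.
T → 0. Damping (γ=0.977) dissipates energy; oscillations decay exponentially.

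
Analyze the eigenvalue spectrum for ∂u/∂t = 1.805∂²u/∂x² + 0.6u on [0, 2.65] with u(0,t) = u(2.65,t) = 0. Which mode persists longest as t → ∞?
Eigenvalues: λₙ = 1.805n²π²/2.65² - 0.6.
First three modes:
  n=1: λ₁ = 1.805π²/2.65² - 0.6 ≈ 1.937
  n=2: λ₂ = 7.22π²/2.65² - 0.6 ≈ 9.547
  n=3: λ₃ = 16.245π²/2.65² - 0.6 ≈ 22.231
Since 1.805π²/2.65² ≈ 2.537 > 0.6, all λₙ > 0.
The n=1 mode decays slowest → dominates as t → ∞.
Asymptotic: u ~ c₁ sin(πx/2.65) e^{-λ₁t} with decay rate λ₁ ≈ 1.937.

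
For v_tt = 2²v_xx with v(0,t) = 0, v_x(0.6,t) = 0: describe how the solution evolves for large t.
v oscillates (no decay). Energy is conserved; the solution oscillates indefinitely as standing waves.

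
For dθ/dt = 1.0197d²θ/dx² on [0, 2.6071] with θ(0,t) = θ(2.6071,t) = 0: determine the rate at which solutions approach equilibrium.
Eigenvalues: λₙ = 1.0197n²π²/2.6071².
First three modes:
  n=1: λ₁ = 1.0197π²/2.6071² ≈ 1.481
  n=2: λ₂ = 4.0788π²/2.6071² ≈ 5.923 (4× faster decay)
  n=3: λ₃ = 9.1773π²/2.6071² ≈ 13.326 (9× faster decay)
As t → ∞, higher modes decay exponentially faster. The n=1 mode dominates: θ ~ c₁ sin(πx/2.6071) e^{-λ₁t}.
Decay rate: λ₁ = 1.0197π²/2.6071² ≈ 1.481.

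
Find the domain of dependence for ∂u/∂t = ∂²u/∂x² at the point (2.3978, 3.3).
The entire real line. The heat equation has infinite propagation speed: any initial disturbance instantly affects all points (though exponentially small far away).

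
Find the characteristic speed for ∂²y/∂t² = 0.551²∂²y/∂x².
Speed = 0.551. Information travels along characteristics x = x₀ ± 0.551t.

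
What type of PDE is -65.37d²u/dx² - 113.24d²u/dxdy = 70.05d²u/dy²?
Rewriting in standard form: -65.37d²u/dx² - 113.24d²u/dxdy - 70.05d²u/dy² = 0. With A = -65.37, B = -113.24, C = -70.05, the discriminant is -5493.3764. This is an elliptic PDE.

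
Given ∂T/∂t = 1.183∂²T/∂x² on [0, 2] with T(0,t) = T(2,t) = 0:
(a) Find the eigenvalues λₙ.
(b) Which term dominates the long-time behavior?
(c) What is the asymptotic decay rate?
Eigenvalues: λₙ = 1.183n²π²/2².
First three modes:
  n=1: λ₁ = 1.183π²/2² ≈ 2.919
  n=2: λ₂ = 4.732π²/2² ≈ 11.676 (4× faster decay)
  n=3: λ₃ = 10.647π²/2² ≈ 26.27 (9× faster decay)
As t → ∞, higher modes decay exponentially faster. The n=1 mode dominates: T ~ c₁ sin(πx/2) e^{-λ₁t}.
Decay rate: λ₁ = 1.183π²/2² ≈ 2.919.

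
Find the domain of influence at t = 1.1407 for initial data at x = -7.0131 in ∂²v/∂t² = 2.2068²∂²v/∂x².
Domain of influence: [-9.53039676, -4.49580324]. Data at x = -7.0131 spreads outward at speed 2.2068.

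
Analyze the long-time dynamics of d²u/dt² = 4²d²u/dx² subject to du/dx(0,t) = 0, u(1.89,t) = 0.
Long-time behavior: u oscillates (no decay). Energy is conserved; the solution oscillates indefinitely as standing waves.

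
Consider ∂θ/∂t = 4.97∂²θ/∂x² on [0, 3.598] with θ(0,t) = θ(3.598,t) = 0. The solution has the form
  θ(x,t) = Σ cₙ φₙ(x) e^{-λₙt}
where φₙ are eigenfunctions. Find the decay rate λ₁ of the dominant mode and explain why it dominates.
Eigenvalues: λₙ = 4.97n²π²/3.598².
First three modes:
  n=1: λ₁ = 4.97π²/3.598² ≈ 3.789
  n=2: λ₂ = 19.88π²/3.598² ≈ 15.156 (4× faster decay)
  n=3: λ₃ = 44.73π²/3.598² ≈ 34.102 (9× faster decay)
As t → ∞, higher modes decay exponentially faster. The n=1 mode dominates: θ ~ c₁ sin(πx/3.598) e^{-λ₁t}.
Decay rate: λ₁ = 4.97π²/3.598² ≈ 3.789.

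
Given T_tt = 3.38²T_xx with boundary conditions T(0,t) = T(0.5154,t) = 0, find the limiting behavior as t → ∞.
T oscillates (no decay). Energy is conserved; the solution oscillates indefinitely as standing waves.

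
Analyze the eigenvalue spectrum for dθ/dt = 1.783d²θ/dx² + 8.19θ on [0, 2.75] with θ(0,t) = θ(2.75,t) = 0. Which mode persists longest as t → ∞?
Eigenvalues: λₙ = 1.783n²π²/2.75² - 8.19.
First three modes:
  n=1: λ₁ = 1.783π²/2.75² - 8.19 ≈ -5.863
  n=2: λ₂ = 7.132π²/2.75² - 8.19 ≈ 1.118
  n=3: λ₃ = 16.047π²/2.75² - 8.19 ≈ 12.752
Since 1.783π²/2.75² ≈ 2.327 < 8.19, λ₁ < 0.
The n=1 mode grows fastest (−λₙ is largest for n=1) → dominates.
Asymptotic: θ ~ c₁ sin(πx/2.75) e^{5.863t} (exponential growth at rate −λ₁ ≈ 5.863).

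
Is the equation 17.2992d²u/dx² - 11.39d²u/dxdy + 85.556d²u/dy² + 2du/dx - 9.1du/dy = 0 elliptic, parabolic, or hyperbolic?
Computing B² - 4AC with A = 17.2992, B = -11.39, C = 85.556: discriminant = -5790.4693208 (negative). Answer: elliptic.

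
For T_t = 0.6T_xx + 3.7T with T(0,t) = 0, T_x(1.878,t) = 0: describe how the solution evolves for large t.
T grows unboundedly. Reaction dominates diffusion (r=3.7 > κπ²/(4L²)≈0.42); solution grows exponentially.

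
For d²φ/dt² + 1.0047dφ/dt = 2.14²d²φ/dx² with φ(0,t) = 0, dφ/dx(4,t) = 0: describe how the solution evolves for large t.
φ → 0. Damping (γ=1.0047) dissipates energy; oscillations decay exponentially.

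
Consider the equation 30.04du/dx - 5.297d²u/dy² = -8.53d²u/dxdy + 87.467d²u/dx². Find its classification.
Rewriting in standard form: -87.467d²u/dx² + 8.53d²u/dxdy - 5.297d²u/dy² + 30.04du/dx = 0. Elliptic. (A = -87.467, B = 8.53, C = -5.297 gives B² - 4AC = -1780.489896.)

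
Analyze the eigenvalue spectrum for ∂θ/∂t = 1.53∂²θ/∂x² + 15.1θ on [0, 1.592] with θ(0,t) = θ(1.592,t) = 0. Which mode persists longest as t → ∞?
Eigenvalues: λₙ = 1.53n²π²/1.592² - 15.1.
First three modes:
  n=1: λ₁ = 1.53π²/1.592² - 15.1 ≈ -9.142
  n=2: λ₂ = 6.12π²/1.592² - 15.1 ≈ 8.732
  n=3: λ₃ = 13.77π²/1.592² - 15.1 ≈ 38.523
Since 1.53π²/1.592² ≈ 5.958 < 15.1, λ₁ < 0.
The n=1 mode grows fastest (−λₙ is largest for n=1) → dominates.
Asymptotic: θ ~ c₁ sin(πx/1.592) e^{9.142t} (exponential growth at rate −λ₁ ≈ 9.142).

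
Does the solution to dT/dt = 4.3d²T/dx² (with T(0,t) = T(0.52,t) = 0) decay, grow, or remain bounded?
T → 0. Heat diffuses out through both boundaries.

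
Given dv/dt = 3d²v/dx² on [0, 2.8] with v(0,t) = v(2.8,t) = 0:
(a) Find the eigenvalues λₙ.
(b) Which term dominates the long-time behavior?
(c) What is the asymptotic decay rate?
Eigenvalues: λₙ = 3n²π²/2.8².
First three modes:
  n=1: λ₁ = 3π²/2.8² ≈ 3.777
  n=2: λ₂ = 12π²/2.8² ≈ 15.107 (4× faster decay)
  n=3: λ₃ = 27π²/2.8² ≈ 33.99 (9× faster decay)
As t → ∞, higher modes decay exponentially faster. The n=1 mode dominates: v ~ c₁ sin(πx/2.8) e^{-λ₁t}.
Decay rate: λ₁ = 3π²/2.8² ≈ 3.777.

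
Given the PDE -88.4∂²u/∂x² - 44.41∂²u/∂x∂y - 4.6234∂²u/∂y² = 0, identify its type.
The second-order coefficients are A = -88.4, B = -44.41, C = -4.6234. Since B² - 4AC = 337.41386 > 0, this is a hyperbolic PDE.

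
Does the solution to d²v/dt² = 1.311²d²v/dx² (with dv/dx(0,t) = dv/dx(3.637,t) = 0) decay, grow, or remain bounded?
v oscillates about a mean that drifts linearly in t (generically unbounded; no decay). There is no damping, so the nonconstant modes persist as standing waves (energy conserved, no decay). But with Neumann conditions at both ends the constant mode has eigenvalue 0: the spatial mean M(t) of v satisfies M'' = 0, so M(t) = M(0) + M'(0)·t. Unless the initial velocity has zero mean (∫v_t(x,0)dx = 0), the solution grows linearly in t (unbounded, though not exponentially); if it does have zero mean, the solution stays bounded and simply oscillates.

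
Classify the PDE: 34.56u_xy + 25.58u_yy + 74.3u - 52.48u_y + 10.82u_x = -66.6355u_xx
Rewriting in standard form: 66.6355u_xx + 34.56u_xy + 25.58u_yy + 10.82u_x - 52.48u_y + 74.3u = 0. A = 66.6355, B = 34.56, C = 25.58. Discriminant B² - 4AC = -5623.75076. Since -5623.75076 < 0, elliptic.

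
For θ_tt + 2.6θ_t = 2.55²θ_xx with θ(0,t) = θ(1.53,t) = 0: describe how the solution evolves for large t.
θ → 0. Damping (γ=2.6) dissipates energy; oscillations decay exponentially.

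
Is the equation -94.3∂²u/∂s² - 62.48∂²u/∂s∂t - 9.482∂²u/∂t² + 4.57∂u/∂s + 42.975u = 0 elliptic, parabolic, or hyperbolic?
Computing B² - 4AC with A = -94.3, B = -62.48, C = -9.482: discriminant = 327.14 (positive). Answer: hyperbolic.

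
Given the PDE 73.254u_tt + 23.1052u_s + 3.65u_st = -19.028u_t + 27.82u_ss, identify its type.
Rewriting in standard form: -27.82u_ss + 3.65u_st + 73.254u_tt + 23.1052u_s + 19.028u_t = 0. The second-order coefficients are A = -27.82, B = 3.65, C = 73.254. Since B² - 4AC = 8165.02762 > 0, this is a hyperbolic PDE.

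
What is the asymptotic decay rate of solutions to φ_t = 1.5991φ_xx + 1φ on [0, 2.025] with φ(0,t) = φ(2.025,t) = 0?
Eigenvalues: λₙ = 1.5991n²π²/2.025² - 1.
First three modes:
  n=1: λ₁ = 1.5991π²/2.025² - 1 ≈ 2.849
  n=2: λ₂ = 6.3964π²/2.025² - 1 ≈ 14.395
  n=3: λ₃ = 14.3919π²/2.025² - 1 ≈ 33.639
Since 1.5991π²/2.025² ≈ 3.849 > 1, all λₙ > 0.
The n=1 mode decays slowest → dominates as t → ∞.
Asymptotic: φ ~ c₁ sin(πx/2.025) e^{-λ₁t} with decay rate λ₁ ≈ 2.849.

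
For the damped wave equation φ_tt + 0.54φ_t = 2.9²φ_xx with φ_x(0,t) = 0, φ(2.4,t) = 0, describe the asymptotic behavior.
φ → 0. Damping (γ=0.54) dissipates energy; oscillations decay exponentially.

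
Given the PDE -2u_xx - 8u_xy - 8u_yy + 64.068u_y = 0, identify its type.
The second-order coefficients are A = -2, B = -8, C = -8. Since B² - 4AC = 0 = 0, this is a parabolic PDE.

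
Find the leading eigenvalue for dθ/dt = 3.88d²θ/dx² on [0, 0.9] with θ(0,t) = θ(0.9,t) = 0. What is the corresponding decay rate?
Eigenvalues: λₙ = 3.88n²π²/0.9².
First three modes:
  n=1: λ₁ = 3.88π²/0.9² ≈ 47.277
  n=2: λ₂ = 15.52π²/0.9² ≈ 189.106 (4× faster decay)
  n=3: λ₃ = 34.92π²/0.9² ≈ 425.49 (9× faster decay)
As t → ∞, higher modes decay exponentially faster. The n=1 mode dominates: θ ~ c₁ sin(πx/0.9) e^{-λ₁t}.
Decay rate: λ₁ = 3.88π²/0.9² ≈ 47.277.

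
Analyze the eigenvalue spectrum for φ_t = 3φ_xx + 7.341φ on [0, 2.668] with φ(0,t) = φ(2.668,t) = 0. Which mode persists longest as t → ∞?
Eigenvalues: λₙ = 3n²π²/2.668² - 7.341.
First three modes:
  n=1: λ₁ = 3π²/2.668² - 7.341 ≈ -3.181
  n=2: λ₂ = 12π²/2.668² - 7.341 ≈ 9.297
  n=3: λ₃ = 27π²/2.668² - 7.341 ≈ 30.095
Since 3π²/2.668² ≈ 4.16 < 7.341, λ₁ < 0.
The n=1 mode grows fastest (−λₙ is largest for n=1) → dominates.
Asymptotic: φ ~ c₁ sin(πx/2.668) e^{3.181t} (exponential growth at rate −λ₁ ≈ 3.181).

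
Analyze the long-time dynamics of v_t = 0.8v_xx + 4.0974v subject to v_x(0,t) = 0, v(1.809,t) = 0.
Long-time behavior: v grows unboundedly. Reaction dominates diffusion (r=4.0974 > κπ²/(4L²)≈0.6); solution grows exponentially.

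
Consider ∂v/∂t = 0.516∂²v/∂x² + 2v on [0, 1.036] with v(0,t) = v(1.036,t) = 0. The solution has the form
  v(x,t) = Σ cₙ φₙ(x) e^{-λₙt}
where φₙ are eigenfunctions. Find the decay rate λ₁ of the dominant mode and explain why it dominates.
Eigenvalues: λₙ = 0.516n²π²/1.036² - 2.
First three modes:
  n=1: λ₁ = 0.516π²/1.036² - 2 ≈ 2.745
  n=2: λ₂ = 2.064π²/1.036² - 2 ≈ 16.98
  n=3: λ₃ = 4.644π²/1.036² - 2 ≈ 40.704
Since 0.516π²/1.036² ≈ 4.745 > 2, all λₙ > 0.
The n=1 mode decays slowest → dominates as t → ∞.
Asymptotic: v ~ c₁ sin(πx/1.036) e^{-λ₁t} with decay rate λ₁ ≈ 2.745.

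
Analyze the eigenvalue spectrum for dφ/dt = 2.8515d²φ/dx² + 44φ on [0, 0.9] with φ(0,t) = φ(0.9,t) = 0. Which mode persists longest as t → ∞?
Eigenvalues: λₙ = 2.8515n²π²/0.9² - 44.
First three modes:
  n=1: λ₁ = 2.8515π²/0.9² - 44 ≈ -9.255
  n=2: λ₂ = 11.406π²/0.9² - 44 ≈ 94.979
  n=3: λ₃ = 25.6635π²/0.9² - 44 ≈ 268.702
Since 2.8515π²/0.9² ≈ 34.745 < 44, λ₁ < 0.
The n=1 mode grows fastest (−λₙ is largest for n=1) → dominates.
Asymptotic: φ ~ c₁ sin(πx/0.9) e^{9.255t} (exponential growth at rate −λ₁ ≈ 9.255).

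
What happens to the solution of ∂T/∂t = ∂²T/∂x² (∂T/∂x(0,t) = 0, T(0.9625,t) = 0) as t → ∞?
T → 0. Heat escapes through the Dirichlet boundary.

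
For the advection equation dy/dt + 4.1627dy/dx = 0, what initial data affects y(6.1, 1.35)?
A single point: x = 0.480355. The characteristic through (6.1, 1.35) is x - 4.1627t = const, so x = 6.1 - 4.1627·1.35 = 0.480355.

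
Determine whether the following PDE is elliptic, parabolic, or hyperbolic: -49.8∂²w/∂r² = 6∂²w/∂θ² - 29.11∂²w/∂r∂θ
Rewriting in standard form: -49.8∂²w/∂r² + 29.11∂²w/∂r∂θ - 6∂²w/∂θ² = 0. Coefficients: A = -49.8, B = 29.11, C = -6. B² - 4AC = -347.8079, which is negative, so the equation is elliptic.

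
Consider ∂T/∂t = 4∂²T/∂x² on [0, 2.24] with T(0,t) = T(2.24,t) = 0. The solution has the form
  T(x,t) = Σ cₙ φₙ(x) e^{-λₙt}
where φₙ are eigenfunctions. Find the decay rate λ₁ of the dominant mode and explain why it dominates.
Eigenvalues: λₙ = 4n²π²/2.24².
First three modes:
  n=1: λ₁ = 4π²/2.24² ≈ 7.868
  n=2: λ₂ = 16π²/2.24² ≈ 31.472 (4× faster decay)
  n=3: λ₃ = 36π²/2.24² ≈ 70.812 (9× faster decay)
As t → ∞, higher modes decay exponentially faster. The n=1 mode dominates: T ~ c₁ sin(πx/2.24) e^{-λ₁t}.
Decay rate: λ₁ = 4π²/2.24² ≈ 7.868.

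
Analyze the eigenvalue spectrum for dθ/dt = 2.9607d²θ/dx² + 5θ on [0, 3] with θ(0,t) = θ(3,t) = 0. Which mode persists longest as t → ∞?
Eigenvalues: λₙ = 2.9607n²π²/3² - 5.
First three modes:
  n=1: λ₁ = 2.9607π²/3² - 5 ≈ -1.753
  n=2: λ₂ = 11.8428π²/3² - 5 ≈ 7.987
  n=3: λ₃ = 26.6463π²/3² - 5 ≈ 24.221
Since 2.9607π²/3² ≈ 3.247 < 5, λ₁ < 0.
The n=1 mode grows fastest (−λₙ is largest for n=1) → dominates.
Asymptotic: θ ~ c₁ sin(πx/3) e^{1.753t} (exponential growth at rate −λ₁ ≈ 1.753).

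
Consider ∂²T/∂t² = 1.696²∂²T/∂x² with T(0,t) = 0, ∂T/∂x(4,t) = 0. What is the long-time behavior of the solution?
As t → ∞, T oscillates (no decay). Energy is conserved; the solution oscillates indefinitely as standing waves.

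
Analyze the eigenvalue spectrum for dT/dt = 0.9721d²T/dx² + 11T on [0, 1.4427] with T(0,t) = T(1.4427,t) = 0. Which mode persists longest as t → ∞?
Eigenvalues: λₙ = 0.9721n²π²/1.4427² - 11.
First three modes:
  n=1: λ₁ = 0.9721π²/1.4427² - 11 ≈ -6.39
  n=2: λ₂ = 3.8884π²/1.4427² - 11 ≈ 7.438
  n=3: λ₃ = 8.7489π²/1.4427² - 11 ≈ 30.486
Since 0.9721π²/1.4427² ≈ 4.61 < 11, λ₁ < 0.
The n=1 mode grows fastest (−λₙ is largest for n=1) → dominates.
Asymptotic: T ~ c₁ sin(πx/1.4427) e^{6.39t} (exponential growth at rate −λ₁ ≈ 6.39).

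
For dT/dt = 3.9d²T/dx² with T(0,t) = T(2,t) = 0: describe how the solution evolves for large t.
T → 0. Heat diffuses out through both boundaries.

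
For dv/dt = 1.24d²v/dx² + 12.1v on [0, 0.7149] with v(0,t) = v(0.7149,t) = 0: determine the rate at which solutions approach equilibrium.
Eigenvalues: λₙ = 1.24n²π²/0.7149² - 12.1.
First three modes:
  n=1: λ₁ = 1.24π²/0.7149² - 12.1 ≈ 11.846
  n=2: λ₂ = 4.96π²/0.7149² - 12.1 ≈ 83.684
  n=3: λ₃ = 11.16π²/0.7149² - 12.1 ≈ 203.413
Since 1.24π²/0.7149² ≈ 23.946 > 12.1, all λₙ > 0.
The n=1 mode decays slowest → dominates as t → ∞.
Asymptotic: v ~ c₁ sin(πx/0.7149) e^{-λ₁t} with decay rate λ₁ ≈ 11.846.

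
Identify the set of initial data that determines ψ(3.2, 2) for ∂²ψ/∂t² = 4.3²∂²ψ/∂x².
Domain of dependence: [-5.4, 11.8]. Signals travel at speed 4.3, so data within |x - 3.2| ≤ 4.3·2 = 8.6 can reach the point.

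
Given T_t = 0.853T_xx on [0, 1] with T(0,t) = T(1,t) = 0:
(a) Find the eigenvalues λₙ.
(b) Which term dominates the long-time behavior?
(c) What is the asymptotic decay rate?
Eigenvalues: λₙ = 0.853n²π².
First three modes:
  n=1: λ₁ = 0.853π² ≈ 8.419
  n=2: λ₂ = 3.412π² ≈ 33.675 (4× faster decay)
  n=3: λ₃ = 7.677π² ≈ 75.769 (9× faster decay)
As t → ∞, higher modes decay exponentially faster. The n=1 mode dominates: T ~ c₁ sin(πx) e^{-λ₁t}.
Decay rate: λ₁ = 0.853π² ≈ 8.419.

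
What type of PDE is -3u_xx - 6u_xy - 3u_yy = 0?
With A = -3, B = -6, C = -3, the discriminant is 0. This is a parabolic PDE.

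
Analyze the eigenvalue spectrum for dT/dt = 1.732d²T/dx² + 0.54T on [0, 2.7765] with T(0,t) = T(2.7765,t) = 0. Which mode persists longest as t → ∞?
Eigenvalues: λₙ = 1.732n²π²/2.7765² - 0.54.
First three modes:
  n=1: λ₁ = 1.732π²/2.7765² - 0.54 ≈ 1.677
  n=2: λ₂ = 6.928π²/2.7765² - 0.54 ≈ 8.33
  n=3: λ₃ = 15.588π²/2.7765² - 0.54 ≈ 19.417
Since 1.732π²/2.7765² ≈ 2.217 > 0.54, all λₙ > 0.
The n=1 mode decays slowest → dominates as t → ∞.
Asymptotic: T ~ c₁ sin(πx/2.7765) e^{-λ₁t} with decay rate λ₁ ≈ 1.677.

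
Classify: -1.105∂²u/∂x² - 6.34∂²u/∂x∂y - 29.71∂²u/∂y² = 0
Elliptic (discriminant = -91.1226).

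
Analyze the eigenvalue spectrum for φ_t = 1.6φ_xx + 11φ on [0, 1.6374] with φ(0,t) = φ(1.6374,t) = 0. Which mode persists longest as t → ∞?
Eigenvalues: λₙ = 1.6n²π²/1.6374² - 11.
First three modes:
  n=1: λ₁ = 1.6π²/1.6374² - 11 ≈ -5.11
  n=2: λ₂ = 6.4π²/1.6374² - 11 ≈ 12.56
  n=3: λ₃ = 14.4π²/1.6374² - 11 ≈ 42.009
Since 1.6π²/1.6374² ≈ 5.89 < 11, λ₁ < 0.
The n=1 mode grows fastest (−λₙ is largest for n=1) → dominates.
Asymptotic: φ ~ c₁ sin(πx/1.6374) e^{5.11t} (exponential growth at rate −λ₁ ≈ 5.11).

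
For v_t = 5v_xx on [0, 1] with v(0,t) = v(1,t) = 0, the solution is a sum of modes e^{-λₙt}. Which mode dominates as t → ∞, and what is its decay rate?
Eigenvalues: λₙ = 5n²π².
First three modes:
  n=1: λ₁ = 5π² ≈ 49.348
  n=2: λ₂ = 20π² ≈ 197.392 (4× faster decay)
  n=3: λ₃ = 45π² ≈ 444.132 (9× faster decay)
As t → ∞, higher modes decay exponentially faster. The n=1 mode dominates: v ~ c₁ sin(πx) e^{-λ₁t}.
Decay rate: λ₁ = 5π² ≈ 49.348.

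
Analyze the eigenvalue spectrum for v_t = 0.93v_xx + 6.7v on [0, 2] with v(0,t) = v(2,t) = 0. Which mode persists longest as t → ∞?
Eigenvalues: λₙ = 0.93n²π²/2² - 6.7.
First three modes:
  n=1: λ₁ = 0.93π²/2² - 6.7 ≈ -4.405
  n=2: λ₂ = 3.72π²/2² - 6.7 ≈ 2.479
  n=3: λ₃ = 8.37π²/2² - 6.7 ≈ 13.952
Since 0.93π²/2² ≈ 2.295 < 6.7, λ₁ < 0.
The n=1 mode grows fastest (−λₙ is largest for n=1) → dominates.
Asymptotic: v ~ c₁ sin(πx/2) e^{4.405t} (exponential growth at rate −λ₁ ≈ 4.405).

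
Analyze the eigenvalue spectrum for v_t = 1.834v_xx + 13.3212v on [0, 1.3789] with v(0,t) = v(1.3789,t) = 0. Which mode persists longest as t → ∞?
Eigenvalues: λₙ = 1.834n²π²/1.3789² - 13.3212.
First three modes:
  n=1: λ₁ = 1.834π²/1.3789² - 13.3212 ≈ -3.801
  n=2: λ₂ = 7.336π²/1.3789² - 13.3212 ≈ 24.759
  n=3: λ₃ = 16.506π²/1.3789² - 13.3212 ≈ 72.358
Since 1.834π²/1.3789² ≈ 9.52 < 13.3212, λ₁ < 0.
The n=1 mode grows fastest (−λₙ is largest for n=1) → dominates.
Asymptotic: v ~ c₁ sin(πx/1.3789) e^{3.801t} (exponential growth at rate −λ₁ ≈ 3.801).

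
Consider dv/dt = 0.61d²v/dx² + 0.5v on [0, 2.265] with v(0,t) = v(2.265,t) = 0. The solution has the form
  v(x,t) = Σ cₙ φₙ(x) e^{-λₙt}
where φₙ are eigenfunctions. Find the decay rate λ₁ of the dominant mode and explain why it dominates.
Eigenvalues: λₙ = 0.61n²π²/2.265² - 0.5.
First three modes:
  n=1: λ₁ = 0.61π²/2.265² - 0.5 ≈ 0.674
  n=2: λ₂ = 2.44π²/2.265² - 0.5 ≈ 4.194
  n=3: λ₃ = 5.49π²/2.265² - 0.5 ≈ 10.062
Since 0.61π²/2.265² ≈ 1.174 > 0.5, all λₙ > 0.
The n=1 mode decays slowest → dominates as t → ∞.
Asymptotic: v ~ c₁ sin(πx/2.265) e^{-λ₁t} with decay rate λ₁ ≈ 0.674.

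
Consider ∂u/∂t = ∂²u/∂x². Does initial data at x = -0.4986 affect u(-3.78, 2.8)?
Yes, for any finite x. The heat equation has infinite propagation speed, so all initial data affects all points at any t > 0.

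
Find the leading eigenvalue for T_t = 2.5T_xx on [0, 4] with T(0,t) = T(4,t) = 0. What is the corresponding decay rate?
Eigenvalues: λₙ = 2.5n²π²/4².
First three modes:
  n=1: λ₁ = 2.5π²/4² ≈ 1.542
  n=2: λ₂ = 10π²/4² ≈ 6.169 (4× faster decay)
  n=3: λ₃ = 22.5π²/4² ≈ 13.879 (9× faster decay)
As t → ∞, higher modes decay exponentially faster. The n=1 mode dominates: T ~ c₁ sin(πx/4) e^{-λ₁t}.
Decay rate: λ₁ = 2.5π²/4² ≈ 1.542.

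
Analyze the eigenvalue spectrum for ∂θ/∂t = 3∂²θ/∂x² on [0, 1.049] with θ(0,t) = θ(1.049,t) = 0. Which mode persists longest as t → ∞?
Eigenvalues: λₙ = 3n²π²/1.049².
First three modes:
  n=1: λ₁ = 3π²/1.049² ≈ 26.907
  n=2: λ₂ = 12π²/1.049² ≈ 107.629 (4× faster decay)
  n=3: λ₃ = 27π²/1.049² ≈ 242.166 (9× faster decay)
As t → ∞, higher modes decay exponentially faster. The n=1 mode dominates: θ ~ c₁ sin(πx/1.049) e^{-λ₁t}.
Decay rate: λ₁ = 3π²/1.049² ≈ 26.907.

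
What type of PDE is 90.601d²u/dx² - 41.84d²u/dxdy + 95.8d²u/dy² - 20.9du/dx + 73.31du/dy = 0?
With A = 90.601, B = -41.84, C = 95.8, the discriminant is -32967.7176. This is an elliptic PDE.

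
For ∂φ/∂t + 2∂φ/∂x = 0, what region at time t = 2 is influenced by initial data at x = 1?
At x = 5. The characteristic carries data from (1, 0) to (5, 2).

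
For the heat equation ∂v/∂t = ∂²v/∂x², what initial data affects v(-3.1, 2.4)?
The entire real line. The heat equation has infinite propagation speed: any initial disturbance instantly affects all points (though exponentially small far away).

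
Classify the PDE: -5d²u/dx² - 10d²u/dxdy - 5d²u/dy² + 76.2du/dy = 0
A = -5, B = -10, C = -5. Discriminant B² - 4AC = 0. Since 0 = 0, parabolic.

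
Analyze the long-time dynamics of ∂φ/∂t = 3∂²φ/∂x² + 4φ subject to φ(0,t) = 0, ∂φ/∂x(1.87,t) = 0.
Long-time behavior: φ grows unboundedly. Reaction dominates diffusion (r=4 > κπ²/(4L²)≈2.12); solution grows exponentially.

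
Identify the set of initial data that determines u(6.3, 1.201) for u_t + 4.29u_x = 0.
A single point: x = 1.14771. The characteristic through (6.3, 1.201) is x - 4.29t = const, so x = 6.3 - 4.29·1.201 = 1.14771.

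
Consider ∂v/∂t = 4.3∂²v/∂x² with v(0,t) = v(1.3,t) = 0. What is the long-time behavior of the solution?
As t → ∞, v → 0. Heat diffuses out through both boundaries.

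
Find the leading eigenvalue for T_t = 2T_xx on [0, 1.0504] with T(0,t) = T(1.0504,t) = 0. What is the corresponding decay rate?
Eigenvalues: λₙ = 2n²π²/1.0504².
First three modes:
  n=1: λ₁ = 2π²/1.0504² ≈ 17.89
  n=2: λ₂ = 8π²/1.0504² ≈ 71.562 (4× faster decay)
  n=3: λ₃ = 18π²/1.0504² ≈ 161.014 (9× faster decay)
As t → ∞, higher modes decay exponentially faster. The n=1 mode dominates: T ~ c₁ sin(πx/1.0504) e^{-λ₁t}.
Decay rate: λ₁ = 2π²/1.0504² ≈ 17.89.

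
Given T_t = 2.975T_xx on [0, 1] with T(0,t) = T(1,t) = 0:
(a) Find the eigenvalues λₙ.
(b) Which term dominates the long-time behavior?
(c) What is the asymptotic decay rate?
Eigenvalues: λₙ = 2.975n²π².
First three modes:
  n=1: λ₁ = 2.975π² ≈ 29.362
  n=2: λ₂ = 11.9π² ≈ 117.448 (4× faster decay)
  n=3: λ₃ = 26.775π² ≈ 264.259 (9× faster decay)
As t → ∞, higher modes decay exponentially faster. The n=1 mode dominates: T ~ c₁ sin(πx) e^{-λ₁t}.
Decay rate: λ₁ = 2.975π² ≈ 29.362.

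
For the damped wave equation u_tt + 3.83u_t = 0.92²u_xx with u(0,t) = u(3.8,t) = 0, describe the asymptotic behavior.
u → 0. Damping (γ=3.83) dissipates energy; oscillations decay exponentially.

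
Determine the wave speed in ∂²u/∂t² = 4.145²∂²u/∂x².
Speed = 4.145. Information travels along characteristics x = x₀ ± 4.145t.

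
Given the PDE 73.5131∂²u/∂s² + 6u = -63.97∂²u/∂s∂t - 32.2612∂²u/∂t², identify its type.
Rewriting in standard form: 73.5131∂²u/∂s² + 63.97∂²u/∂s∂t + 32.2612∂²u/∂t² + 6u = 0. The second-order coefficients are A = 73.5131, B = 63.97, C = 32.2612. Since B² - 4AC = -5394.32238688 < 0, this is an elliptic PDE.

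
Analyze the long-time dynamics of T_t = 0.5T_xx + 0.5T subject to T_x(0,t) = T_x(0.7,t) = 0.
Long-time behavior: T grows unboundedly. With Neumann BCs the constant mode has diffusion eigenvalue 0, so any r > 0 makes it grow like e^(0.5t); solution grows exponentially.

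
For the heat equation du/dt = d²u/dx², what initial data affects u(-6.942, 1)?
The entire real line. The heat equation has infinite propagation speed: any initial disturbance instantly affects all points (though exponentially small far away).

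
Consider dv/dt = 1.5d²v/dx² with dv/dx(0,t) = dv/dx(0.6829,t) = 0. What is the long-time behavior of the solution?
As t → ∞, v → constant (steady state). Heat is conserved (no flux at boundaries); solution approaches the spatial average.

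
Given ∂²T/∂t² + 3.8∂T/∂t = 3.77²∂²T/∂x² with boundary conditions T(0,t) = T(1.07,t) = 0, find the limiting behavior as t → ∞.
T → 0. Damping (γ=3.8) dissipates energy; oscillations decay exponentially.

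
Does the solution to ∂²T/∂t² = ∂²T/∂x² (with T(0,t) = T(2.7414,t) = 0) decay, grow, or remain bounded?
T oscillates (no decay). Energy is conserved; the solution oscillates indefinitely as standing waves.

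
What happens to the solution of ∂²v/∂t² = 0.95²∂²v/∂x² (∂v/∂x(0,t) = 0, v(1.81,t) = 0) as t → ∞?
v oscillates (no decay). Energy is conserved; the solution oscillates indefinitely as standing waves.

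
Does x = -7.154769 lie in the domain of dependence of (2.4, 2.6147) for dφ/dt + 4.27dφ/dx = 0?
No. Only data at x = -8.764769 affects (2.4, 2.6147). Advection has one-way propagation along characteristics.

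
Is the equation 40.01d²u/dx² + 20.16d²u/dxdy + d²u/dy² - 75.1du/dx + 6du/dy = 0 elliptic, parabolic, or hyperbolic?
Computing B² - 4AC with A = 40.01, B = 20.16, C = 1: discriminant = 246.3856 (positive). Answer: hyperbolic.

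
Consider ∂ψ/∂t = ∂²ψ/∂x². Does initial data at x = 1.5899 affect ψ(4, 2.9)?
Yes, for any finite x. The heat equation has infinite propagation speed, so all initial data affects all points at any t > 0.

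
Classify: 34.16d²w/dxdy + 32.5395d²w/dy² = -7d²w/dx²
Rewriting in standard form: 7d²w/dx² + 34.16d²w/dxdy + 32.5395d²w/dy² = 0. Hyperbolic (discriminant = 255.7996).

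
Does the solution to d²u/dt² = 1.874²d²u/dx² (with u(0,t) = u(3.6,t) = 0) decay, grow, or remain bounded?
u oscillates (no decay). Energy is conserved; the solution oscillates indefinitely as standing waves.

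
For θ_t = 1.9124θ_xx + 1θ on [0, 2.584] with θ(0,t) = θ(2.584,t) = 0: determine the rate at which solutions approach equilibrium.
Eigenvalues: λₙ = 1.9124n²π²/2.584² - 1.
First three modes:
  n=1: λ₁ = 1.9124π²/2.584² - 1 ≈ 1.827
  n=2: λ₂ = 7.6496π²/2.584² - 1 ≈ 10.307
  n=3: λ₃ = 17.2116π²/2.584² - 1 ≈ 24.441
Since 1.9124π²/2.584² ≈ 2.827 > 1, all λₙ > 0.
The n=1 mode decays slowest → dominates as t → ∞.
Asymptotic: θ ~ c₁ sin(πx/2.584) e^{-λ₁t} with decay rate λ₁ ≈ 1.827.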